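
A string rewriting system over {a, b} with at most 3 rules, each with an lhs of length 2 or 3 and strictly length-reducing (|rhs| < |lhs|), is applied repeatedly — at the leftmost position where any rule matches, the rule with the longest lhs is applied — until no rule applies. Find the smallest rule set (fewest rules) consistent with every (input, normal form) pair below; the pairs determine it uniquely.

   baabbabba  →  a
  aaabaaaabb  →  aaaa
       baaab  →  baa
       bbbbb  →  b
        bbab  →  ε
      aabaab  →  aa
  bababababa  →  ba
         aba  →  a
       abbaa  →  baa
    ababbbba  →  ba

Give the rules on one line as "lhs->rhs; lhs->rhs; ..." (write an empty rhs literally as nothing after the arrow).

ab->; bb->

  | baabbabba => bababba => babba => bba => a
  | aaabaaaabb => aaaaaabb => aaaaab => aaaa
  | baaab => baa
  | bbbbb => bbb => b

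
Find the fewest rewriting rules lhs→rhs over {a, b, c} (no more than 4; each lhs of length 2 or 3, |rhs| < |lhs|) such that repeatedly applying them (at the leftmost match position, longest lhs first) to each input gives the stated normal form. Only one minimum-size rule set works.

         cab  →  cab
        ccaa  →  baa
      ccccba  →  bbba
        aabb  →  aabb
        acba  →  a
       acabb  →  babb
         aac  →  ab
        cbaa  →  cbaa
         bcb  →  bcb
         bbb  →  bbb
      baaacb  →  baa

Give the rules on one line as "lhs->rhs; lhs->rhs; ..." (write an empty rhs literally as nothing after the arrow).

  | cab
  | ccaa => baa
  | ccccba => bccba => bbba
  | aabb

ac->b; acb->; cc->b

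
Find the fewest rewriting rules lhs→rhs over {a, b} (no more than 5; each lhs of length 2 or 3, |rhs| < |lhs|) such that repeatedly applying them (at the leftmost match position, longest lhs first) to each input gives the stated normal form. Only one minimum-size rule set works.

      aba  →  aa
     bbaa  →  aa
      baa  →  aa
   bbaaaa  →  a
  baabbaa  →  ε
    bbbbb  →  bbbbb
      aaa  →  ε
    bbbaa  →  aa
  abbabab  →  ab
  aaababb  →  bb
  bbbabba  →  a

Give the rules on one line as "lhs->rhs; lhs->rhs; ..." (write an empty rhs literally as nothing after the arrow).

aaa->; abb->; ba->a; bab->b

  | aba => aa
  | bbaa => baa => aa
  | baa => aa
  | bbaaaa => baaaa => aaaa => a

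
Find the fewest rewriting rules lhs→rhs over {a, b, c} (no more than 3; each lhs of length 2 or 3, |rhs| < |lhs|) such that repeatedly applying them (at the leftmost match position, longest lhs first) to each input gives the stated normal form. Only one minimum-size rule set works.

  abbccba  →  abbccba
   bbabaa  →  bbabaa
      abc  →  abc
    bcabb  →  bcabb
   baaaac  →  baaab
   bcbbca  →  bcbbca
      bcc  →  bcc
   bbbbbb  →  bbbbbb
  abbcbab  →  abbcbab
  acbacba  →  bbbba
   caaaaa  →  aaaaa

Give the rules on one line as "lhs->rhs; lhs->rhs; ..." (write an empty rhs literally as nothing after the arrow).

  | abbccba
  | bbabaa
  | abc
  | bcabb

ac->b; caa->aa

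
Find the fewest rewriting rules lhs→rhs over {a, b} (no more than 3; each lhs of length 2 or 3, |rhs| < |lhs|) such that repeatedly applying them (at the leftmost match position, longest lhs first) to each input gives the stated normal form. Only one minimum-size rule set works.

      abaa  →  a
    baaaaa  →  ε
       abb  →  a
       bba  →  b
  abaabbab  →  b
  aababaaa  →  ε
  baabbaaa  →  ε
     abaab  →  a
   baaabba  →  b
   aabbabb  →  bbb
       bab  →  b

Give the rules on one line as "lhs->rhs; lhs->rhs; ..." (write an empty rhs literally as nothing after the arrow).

aa->; ab->a; ba->

  | abaa => aaa => a
  | baaaaa => aaaa => aa => ε
  | abb => ab => a
  | bba => b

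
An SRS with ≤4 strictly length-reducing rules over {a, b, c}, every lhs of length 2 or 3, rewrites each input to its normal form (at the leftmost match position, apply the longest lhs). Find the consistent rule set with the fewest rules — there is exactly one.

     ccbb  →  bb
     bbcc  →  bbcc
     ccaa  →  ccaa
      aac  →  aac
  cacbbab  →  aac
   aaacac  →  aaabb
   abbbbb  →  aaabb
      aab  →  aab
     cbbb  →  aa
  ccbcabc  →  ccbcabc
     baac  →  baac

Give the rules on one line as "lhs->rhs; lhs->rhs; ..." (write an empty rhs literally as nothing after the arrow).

  | ccbb => cbb => bb
  | bbcc
  | ccaa
  | aac

bab->c; bbb->aa; cac->bb; cbb->bb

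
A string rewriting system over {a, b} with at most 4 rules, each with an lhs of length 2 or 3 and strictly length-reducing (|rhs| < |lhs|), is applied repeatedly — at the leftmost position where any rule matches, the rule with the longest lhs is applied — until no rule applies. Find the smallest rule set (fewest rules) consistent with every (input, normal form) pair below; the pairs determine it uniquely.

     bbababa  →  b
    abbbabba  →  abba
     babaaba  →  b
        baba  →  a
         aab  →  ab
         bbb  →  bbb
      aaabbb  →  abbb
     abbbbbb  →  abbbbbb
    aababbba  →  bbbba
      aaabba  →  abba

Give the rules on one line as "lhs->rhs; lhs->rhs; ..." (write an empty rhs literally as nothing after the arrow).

aa->a; aba->b; baa->; bab->aa

  | bbababa => baaaba => aba => b
  | abbbabba => abbaaba => abba
  | babaaba => aaaaba => aaaba => aaba => aba => b
  | baba => aaa => aa => a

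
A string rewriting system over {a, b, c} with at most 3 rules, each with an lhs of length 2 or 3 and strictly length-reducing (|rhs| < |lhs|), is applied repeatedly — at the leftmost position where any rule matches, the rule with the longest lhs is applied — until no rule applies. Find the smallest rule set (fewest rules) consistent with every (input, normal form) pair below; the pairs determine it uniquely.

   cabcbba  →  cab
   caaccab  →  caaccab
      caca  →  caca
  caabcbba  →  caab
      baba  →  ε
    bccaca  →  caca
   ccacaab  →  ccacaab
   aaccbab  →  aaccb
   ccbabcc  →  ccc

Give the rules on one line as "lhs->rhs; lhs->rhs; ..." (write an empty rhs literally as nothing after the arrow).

ba->; bc->

  | cabcbba => cabba => cab
  | caaccab
  | caca
  | caabcbba => caabba => caab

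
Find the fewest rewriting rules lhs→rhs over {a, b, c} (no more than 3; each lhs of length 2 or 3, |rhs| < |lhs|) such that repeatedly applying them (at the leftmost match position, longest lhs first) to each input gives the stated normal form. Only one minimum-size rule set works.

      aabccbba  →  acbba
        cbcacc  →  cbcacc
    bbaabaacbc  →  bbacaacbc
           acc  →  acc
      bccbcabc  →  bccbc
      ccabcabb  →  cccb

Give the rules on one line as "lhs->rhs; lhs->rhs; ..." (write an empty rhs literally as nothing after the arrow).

  | aabccbba => acbba
  | cbcacc
  | bbaabaacbc => bbacaacbc
  | acc

ab->c; abc->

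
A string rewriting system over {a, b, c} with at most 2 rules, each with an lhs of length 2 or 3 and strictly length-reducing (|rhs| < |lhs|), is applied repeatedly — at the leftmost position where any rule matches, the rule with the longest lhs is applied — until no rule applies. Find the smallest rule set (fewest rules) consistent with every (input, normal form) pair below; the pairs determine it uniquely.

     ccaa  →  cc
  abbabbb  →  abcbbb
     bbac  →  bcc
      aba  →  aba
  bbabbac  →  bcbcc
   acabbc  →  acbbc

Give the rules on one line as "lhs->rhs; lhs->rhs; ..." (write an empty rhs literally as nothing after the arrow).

  | ccaa => cca => cc
  | abbabbb => abcbbb
  | bbac => bcc
  | aba

bba->bc; ca->c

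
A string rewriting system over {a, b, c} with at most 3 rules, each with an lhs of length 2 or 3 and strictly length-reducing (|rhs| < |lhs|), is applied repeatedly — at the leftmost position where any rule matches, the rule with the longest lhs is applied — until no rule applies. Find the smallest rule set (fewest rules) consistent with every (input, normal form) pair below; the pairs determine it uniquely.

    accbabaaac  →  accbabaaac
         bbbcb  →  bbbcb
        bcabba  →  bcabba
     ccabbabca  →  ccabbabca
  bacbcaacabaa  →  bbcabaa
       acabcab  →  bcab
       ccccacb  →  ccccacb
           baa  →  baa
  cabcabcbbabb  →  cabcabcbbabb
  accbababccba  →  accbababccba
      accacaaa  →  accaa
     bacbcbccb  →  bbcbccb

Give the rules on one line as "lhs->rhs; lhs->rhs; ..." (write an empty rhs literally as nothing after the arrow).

aca->; bac->b

  | accbabaaac
  | bbbcb
  | bcabba
  | ccabbabca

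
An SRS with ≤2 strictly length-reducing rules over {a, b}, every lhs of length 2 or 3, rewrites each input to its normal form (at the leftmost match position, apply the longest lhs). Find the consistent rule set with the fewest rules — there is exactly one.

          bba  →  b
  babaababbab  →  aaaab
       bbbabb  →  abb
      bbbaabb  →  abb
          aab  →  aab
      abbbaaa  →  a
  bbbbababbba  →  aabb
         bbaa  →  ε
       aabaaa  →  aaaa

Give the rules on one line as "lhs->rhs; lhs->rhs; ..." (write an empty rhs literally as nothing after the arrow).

ba->; bab->ab

  | bba => b
  | babaababbab => abaababbab => aababbab => aaabbab => aaabab => aaaab
  | bbbabb => bbabb => babb => abb
  | bbbaabb => bbabb => babb => abb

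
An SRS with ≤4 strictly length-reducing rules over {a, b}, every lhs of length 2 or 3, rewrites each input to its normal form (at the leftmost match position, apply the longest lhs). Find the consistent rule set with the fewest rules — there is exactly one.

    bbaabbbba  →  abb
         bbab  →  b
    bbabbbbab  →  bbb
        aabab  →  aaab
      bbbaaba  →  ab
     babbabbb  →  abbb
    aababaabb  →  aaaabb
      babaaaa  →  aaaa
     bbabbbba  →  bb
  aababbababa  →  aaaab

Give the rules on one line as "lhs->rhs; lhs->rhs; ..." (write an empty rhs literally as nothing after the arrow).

  | bbaabbbba => abbbba => abb
  | bbab => b
  | bbabbbbab => bbbbab => bbb
  | aabab => aaab

ba->b; baa->a; bab->ab; bba->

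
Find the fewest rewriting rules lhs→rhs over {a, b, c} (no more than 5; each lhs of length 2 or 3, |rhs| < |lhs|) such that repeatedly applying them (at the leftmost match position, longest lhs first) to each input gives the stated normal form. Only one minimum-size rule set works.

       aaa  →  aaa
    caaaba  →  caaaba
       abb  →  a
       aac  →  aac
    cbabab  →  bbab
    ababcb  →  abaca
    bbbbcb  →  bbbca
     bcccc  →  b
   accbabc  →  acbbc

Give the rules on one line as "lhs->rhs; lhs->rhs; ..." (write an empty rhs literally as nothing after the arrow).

abb->a; bcb->ca; bcc->b; cba->b

  | aaa
  | caaaba
  | abb => a
  | aac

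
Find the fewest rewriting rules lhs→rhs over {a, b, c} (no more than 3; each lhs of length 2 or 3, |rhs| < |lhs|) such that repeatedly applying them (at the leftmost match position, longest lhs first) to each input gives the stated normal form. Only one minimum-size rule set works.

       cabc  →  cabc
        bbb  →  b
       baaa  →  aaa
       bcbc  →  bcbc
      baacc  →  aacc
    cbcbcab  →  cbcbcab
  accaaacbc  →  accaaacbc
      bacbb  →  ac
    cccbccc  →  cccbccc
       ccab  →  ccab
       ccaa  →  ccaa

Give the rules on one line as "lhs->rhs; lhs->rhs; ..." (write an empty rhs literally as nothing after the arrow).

ba->a; bb->

  | cabc
  | bbb => b
  | baaa => aaa
  | bcbc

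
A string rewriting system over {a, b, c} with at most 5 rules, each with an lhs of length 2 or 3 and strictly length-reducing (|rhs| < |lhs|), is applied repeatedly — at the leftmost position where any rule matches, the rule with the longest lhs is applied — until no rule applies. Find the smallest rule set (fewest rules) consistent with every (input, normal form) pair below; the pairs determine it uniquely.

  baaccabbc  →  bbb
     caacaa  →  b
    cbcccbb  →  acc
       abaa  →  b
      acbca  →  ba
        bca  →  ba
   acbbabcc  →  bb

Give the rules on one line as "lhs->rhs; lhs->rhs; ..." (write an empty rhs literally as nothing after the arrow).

aa->b; ab->; bc->b; cb->a

  | baaccabbc => bbccabbc => bbcabbc => bbabbc => bbbc => bbb
  | caacaa => cbcaa => acaa => acb => aa => b
  | cbcccbb => acccbb => accab => acc
  | abaa => aa => b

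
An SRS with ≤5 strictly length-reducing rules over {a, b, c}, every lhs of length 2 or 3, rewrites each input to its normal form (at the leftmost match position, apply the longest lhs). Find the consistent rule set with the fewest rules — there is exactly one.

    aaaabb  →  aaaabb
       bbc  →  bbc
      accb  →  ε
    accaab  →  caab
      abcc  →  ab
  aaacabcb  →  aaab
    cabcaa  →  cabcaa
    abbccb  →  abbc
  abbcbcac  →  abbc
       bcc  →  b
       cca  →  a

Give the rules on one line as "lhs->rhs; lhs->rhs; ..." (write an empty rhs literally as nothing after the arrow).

ac->; cb->; cc->; ccb->c

  | aaaabb
  | bbc
  | accb => cb => ε
  | accaab => caab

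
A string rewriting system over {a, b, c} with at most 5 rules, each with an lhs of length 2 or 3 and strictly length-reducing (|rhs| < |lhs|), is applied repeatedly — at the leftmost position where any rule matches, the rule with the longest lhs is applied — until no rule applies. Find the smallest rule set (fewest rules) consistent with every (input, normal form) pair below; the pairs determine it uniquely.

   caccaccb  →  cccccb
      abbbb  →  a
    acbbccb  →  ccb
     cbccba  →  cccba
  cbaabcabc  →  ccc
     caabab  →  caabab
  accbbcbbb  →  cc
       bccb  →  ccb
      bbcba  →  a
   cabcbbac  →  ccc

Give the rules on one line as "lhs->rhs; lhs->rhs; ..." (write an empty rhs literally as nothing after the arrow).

  | caccaccb => cccaccb => cccccb
  | abbbb => abb => a
  | acbbccb => cbbccb => cbcb => ccb
  | cbccba => cccba

ac->c; bb->; bbc->b; bc->c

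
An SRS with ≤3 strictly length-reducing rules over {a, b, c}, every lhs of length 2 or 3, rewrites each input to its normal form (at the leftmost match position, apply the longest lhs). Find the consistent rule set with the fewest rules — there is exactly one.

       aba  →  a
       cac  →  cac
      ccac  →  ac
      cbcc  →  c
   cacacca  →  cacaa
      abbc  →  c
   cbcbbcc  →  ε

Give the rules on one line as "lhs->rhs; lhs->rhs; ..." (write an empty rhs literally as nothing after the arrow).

ab->; bc->c; cc->

  | aba => a
  | cac
  | ccac => ac
  | cbcc => ccc => c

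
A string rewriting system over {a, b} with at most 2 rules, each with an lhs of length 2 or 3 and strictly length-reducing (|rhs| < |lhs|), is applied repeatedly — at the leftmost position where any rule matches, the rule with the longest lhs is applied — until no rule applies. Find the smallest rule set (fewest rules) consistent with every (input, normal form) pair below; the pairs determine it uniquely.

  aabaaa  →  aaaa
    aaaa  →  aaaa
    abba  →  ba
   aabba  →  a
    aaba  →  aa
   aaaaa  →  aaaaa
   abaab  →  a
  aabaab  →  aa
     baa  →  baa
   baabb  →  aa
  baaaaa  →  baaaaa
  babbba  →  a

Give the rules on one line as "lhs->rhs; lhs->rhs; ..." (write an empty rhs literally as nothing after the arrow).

  | aabaaa => aaaa
  | aaaa
  | abba => ba
  | aabba => aba => a

ab->; bab->aa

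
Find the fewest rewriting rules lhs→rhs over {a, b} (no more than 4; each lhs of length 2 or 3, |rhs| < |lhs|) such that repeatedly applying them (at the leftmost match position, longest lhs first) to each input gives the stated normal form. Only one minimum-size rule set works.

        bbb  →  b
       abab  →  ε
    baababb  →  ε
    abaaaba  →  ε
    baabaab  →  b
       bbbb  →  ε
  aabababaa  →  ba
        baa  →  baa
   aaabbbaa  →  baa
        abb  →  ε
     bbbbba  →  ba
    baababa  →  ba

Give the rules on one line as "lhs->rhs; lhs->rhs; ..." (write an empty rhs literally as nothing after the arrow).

ab->b; aba->b; bb->

  | bbb => b
  | abab => bb => ε
  | baababb => babbb => bbbb => bb => ε
  | abaaaba => baaba => bab => bb => ε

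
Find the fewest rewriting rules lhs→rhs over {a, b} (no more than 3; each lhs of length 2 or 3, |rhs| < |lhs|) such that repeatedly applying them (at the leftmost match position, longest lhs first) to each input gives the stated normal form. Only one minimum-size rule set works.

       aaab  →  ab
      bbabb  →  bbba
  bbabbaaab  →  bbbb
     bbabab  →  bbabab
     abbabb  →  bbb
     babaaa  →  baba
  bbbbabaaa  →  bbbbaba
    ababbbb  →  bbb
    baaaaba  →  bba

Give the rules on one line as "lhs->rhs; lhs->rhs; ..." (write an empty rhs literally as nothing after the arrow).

  | aaab => ab
  | bbabb => bbba
  | bbabbaaab => bbbaaaab => bbbaab => bbbb
  | bbabab

aa->; abb->ba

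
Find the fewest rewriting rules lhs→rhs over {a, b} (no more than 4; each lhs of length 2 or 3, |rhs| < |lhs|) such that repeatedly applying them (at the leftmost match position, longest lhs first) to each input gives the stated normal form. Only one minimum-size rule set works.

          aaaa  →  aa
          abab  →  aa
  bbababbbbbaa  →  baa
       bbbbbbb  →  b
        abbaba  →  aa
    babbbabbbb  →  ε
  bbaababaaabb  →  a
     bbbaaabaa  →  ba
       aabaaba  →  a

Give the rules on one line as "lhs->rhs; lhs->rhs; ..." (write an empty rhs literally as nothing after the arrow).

aaa->a; ab->a; abb->; bb->

  | aaaa => aa
  | abab => aab => aa
  | bbababbbbbaa => ababbbbbaa => aabbbbbaa => abbbaa => baa
  | bbbbbbb => bbbbb => bbb => b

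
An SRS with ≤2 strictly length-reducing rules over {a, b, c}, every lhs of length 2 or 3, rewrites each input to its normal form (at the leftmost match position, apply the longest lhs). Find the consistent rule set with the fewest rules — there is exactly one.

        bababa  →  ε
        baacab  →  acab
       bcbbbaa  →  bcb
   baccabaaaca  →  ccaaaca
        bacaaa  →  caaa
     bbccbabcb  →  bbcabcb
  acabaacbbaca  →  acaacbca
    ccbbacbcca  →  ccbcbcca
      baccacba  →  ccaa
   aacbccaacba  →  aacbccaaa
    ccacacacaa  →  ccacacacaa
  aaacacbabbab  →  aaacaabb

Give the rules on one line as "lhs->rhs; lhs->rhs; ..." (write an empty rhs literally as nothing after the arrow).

  | bababa => baba => ba => ε
  | baacab => acab
  | bcbbbaa => bcbba => bcb
  | baccabaaaca => ccabaaaca => ccaaaca

ba->; cba->a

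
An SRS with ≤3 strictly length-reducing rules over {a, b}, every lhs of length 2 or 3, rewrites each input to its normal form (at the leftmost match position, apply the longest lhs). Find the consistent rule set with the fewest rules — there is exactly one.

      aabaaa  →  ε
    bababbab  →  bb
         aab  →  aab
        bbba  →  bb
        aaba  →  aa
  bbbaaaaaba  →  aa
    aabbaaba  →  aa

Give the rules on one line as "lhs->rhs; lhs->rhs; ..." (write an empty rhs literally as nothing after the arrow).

aaa->b; ba->

  | aabaaa => aaaa => ba => ε
  | bababbab => babbab => bbab => bb
  | aab
  | bbba => bb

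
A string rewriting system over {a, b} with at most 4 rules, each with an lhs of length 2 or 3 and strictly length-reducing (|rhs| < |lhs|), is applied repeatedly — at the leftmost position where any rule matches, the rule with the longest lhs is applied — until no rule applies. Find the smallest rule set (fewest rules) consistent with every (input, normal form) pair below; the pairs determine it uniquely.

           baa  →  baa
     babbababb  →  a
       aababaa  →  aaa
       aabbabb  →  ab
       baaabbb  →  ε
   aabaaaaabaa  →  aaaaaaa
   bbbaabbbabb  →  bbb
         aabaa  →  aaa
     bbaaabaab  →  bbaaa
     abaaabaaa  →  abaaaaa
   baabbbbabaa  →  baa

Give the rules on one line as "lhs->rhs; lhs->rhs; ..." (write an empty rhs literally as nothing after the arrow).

  | baa
  | babbababb => bababb => abb => a
  | aababaa => aabaa => aaa
  | aabbabb => ababb => ab

aab->a; abb->a; bab->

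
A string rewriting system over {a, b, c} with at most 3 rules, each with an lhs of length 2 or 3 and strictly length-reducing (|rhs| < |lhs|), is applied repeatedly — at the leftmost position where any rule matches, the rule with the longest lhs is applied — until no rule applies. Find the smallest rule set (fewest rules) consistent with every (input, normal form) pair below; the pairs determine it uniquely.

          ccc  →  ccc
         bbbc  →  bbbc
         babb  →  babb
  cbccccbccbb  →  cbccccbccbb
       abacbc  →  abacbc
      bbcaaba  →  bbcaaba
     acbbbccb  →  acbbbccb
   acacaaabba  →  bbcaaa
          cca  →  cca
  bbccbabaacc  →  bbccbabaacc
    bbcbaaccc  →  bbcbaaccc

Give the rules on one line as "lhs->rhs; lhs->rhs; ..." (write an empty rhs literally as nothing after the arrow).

aca->bb; bba->

  | ccc
  | bbbc
  | babb
  | cbccccbccbb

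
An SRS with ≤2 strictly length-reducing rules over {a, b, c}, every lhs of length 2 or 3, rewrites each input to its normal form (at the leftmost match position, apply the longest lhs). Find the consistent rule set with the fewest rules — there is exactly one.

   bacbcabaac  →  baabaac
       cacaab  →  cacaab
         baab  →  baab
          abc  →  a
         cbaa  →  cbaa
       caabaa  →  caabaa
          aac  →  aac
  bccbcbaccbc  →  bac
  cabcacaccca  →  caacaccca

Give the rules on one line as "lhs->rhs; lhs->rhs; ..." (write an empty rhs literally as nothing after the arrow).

bc->; cbc->

  | bacbcabaac => baabaac
  | cacaab
  | baab
  | abc => a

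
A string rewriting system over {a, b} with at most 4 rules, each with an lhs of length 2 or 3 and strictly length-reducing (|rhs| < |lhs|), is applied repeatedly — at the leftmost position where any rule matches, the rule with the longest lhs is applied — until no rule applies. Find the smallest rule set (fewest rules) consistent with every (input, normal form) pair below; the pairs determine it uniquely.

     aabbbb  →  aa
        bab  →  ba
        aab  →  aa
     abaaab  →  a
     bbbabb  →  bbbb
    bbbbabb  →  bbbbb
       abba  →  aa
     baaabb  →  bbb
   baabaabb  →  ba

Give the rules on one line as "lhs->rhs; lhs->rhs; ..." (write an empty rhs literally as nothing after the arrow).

aaa->; ab->a; bba->b

  | aabbbb => aabbb => aabb => aab => aa
  | bab => ba
  | aab => aa
  | abaaab => aaaab => ab => a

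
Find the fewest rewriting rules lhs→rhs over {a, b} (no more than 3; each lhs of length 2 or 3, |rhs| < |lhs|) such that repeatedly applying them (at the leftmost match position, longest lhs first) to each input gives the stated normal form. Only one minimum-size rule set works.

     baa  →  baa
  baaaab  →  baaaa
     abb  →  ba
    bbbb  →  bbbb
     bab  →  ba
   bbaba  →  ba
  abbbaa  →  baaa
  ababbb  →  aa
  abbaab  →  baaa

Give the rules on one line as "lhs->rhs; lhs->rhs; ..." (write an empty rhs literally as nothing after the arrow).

ab->a; abb->ba; bba->

  | baa
  | baaaab => baaaa
  | abb => ba
  | bbbb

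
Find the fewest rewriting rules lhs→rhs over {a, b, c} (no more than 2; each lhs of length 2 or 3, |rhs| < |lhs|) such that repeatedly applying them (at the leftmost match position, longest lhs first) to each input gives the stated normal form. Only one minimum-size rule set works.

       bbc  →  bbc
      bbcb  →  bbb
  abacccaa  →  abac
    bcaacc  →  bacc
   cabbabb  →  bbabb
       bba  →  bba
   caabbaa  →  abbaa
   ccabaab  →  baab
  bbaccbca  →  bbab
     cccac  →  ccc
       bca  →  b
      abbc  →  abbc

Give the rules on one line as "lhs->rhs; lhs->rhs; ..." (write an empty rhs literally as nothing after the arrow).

  | bbc
  | bbcb => bbb
  | abacccaa => abacca => abac
  | bcaacc => bacc

ca->; cb->b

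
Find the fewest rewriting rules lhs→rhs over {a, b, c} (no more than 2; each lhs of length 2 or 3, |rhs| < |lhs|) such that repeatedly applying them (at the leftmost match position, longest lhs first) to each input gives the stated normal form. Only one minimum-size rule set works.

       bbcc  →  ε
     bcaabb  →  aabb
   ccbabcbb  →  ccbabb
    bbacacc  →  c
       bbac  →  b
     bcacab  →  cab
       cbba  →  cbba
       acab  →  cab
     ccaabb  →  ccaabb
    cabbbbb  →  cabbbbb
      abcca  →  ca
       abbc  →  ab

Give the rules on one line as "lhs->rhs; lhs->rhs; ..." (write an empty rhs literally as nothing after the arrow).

ac->c; bc->

  | bbcc => bc => ε
  | bcaabb => aabb
  | ccbabcbb => ccbabb
  | bbacacc => bbcacc => bacc => bcc => c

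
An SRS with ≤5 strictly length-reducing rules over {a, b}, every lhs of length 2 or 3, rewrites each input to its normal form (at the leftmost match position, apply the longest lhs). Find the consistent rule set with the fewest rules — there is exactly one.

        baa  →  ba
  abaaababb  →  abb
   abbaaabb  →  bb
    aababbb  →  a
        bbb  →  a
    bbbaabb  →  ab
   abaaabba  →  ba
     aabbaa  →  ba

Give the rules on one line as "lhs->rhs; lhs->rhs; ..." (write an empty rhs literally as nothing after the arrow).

  | baa => ba
  | abaaababb => abbbbabb => aababb => abb
  | abbaaabb => abbbbbb => aabbb => bb
  | aababbb => abbb => aa => a

aa->a; aaa->bb; aab->; bbb->a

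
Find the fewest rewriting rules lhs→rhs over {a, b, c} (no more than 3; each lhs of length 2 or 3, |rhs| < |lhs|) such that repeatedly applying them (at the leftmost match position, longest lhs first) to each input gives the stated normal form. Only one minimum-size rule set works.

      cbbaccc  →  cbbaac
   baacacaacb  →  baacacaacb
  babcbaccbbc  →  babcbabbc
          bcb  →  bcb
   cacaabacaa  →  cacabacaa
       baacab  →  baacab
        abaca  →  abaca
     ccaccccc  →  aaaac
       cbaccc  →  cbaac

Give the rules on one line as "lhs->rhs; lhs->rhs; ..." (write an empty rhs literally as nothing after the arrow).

  | cbbaccc => cbbaac
  | baacacaacb
  | babcbaccbbc => babcbaabbc => babcbabbc
  | bcb

aab->ab; cc->a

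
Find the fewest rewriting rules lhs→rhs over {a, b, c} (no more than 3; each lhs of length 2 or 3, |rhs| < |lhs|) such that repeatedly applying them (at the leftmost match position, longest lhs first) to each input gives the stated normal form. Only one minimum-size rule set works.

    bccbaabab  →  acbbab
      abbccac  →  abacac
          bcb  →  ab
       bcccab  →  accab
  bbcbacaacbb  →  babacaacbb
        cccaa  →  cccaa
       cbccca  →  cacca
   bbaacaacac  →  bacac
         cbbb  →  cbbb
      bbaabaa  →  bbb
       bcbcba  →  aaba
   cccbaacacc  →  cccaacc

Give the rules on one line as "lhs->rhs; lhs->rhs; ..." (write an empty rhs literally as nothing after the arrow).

  | bccbaabab => acbaabab => acbbab
  | abbccac => abacac
  | bcb => ab
  | bcccab => accab

baa->b; bc->a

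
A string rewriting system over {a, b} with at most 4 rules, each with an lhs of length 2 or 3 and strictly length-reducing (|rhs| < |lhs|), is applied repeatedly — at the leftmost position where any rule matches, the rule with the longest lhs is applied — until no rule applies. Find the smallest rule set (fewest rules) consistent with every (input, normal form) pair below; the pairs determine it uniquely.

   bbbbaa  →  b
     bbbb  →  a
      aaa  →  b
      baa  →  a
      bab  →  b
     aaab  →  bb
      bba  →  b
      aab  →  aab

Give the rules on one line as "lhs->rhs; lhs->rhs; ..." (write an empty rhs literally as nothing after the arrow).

  | bbbbaa => abbaa => aaa => b
  | bbbb => abb => a
  | aaa => b
  | baa => a

aaa->b; abb->a; ba->; bbb->ab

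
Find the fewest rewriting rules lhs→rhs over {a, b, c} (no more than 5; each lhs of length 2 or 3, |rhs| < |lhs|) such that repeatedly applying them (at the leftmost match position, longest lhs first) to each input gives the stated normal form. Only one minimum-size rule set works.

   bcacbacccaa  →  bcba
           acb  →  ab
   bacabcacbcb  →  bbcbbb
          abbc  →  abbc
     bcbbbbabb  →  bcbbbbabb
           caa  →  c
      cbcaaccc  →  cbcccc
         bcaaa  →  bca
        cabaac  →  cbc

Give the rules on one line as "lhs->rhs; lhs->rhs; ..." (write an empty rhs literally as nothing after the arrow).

aa->; aba->ba; abc->bb; ac->a

  | bcacbacccaa => bcabacccaa => bcbacccaa => bcbaccaa => bcbacaa => bcbaaa => bcba
  | acb => ab
  | bacabcacbcb => baabcacbcb => bbcacbcb => bbcabcb => bbcbbb
  | abbc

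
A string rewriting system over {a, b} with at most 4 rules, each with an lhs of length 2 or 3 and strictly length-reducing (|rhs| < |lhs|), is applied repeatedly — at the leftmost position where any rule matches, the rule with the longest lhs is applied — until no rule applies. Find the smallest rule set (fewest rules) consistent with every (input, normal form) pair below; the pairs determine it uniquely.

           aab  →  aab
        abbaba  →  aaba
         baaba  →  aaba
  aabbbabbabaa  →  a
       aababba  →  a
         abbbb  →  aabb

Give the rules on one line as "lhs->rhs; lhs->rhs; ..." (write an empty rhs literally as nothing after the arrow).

  | aab
  | abbaba => aaba
  | baaba => aaba
  | aabbbabbabaa => aaababbabaa => babbabaa => baabaa => aabaa => aaaa => a

aaa->; baa->aa; bba->a; bbb->ab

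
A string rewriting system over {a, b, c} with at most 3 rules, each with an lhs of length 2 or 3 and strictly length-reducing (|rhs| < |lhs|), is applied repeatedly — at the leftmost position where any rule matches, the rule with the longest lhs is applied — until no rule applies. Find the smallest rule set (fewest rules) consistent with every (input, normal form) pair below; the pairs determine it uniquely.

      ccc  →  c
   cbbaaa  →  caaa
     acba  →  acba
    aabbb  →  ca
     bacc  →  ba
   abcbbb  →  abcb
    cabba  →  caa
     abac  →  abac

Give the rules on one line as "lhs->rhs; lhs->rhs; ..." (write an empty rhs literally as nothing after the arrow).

  | ccc => c
  | cbbaaa => caaa
  | acba
  | aabbb => cabb => ca

aab->ca; bb->; cc->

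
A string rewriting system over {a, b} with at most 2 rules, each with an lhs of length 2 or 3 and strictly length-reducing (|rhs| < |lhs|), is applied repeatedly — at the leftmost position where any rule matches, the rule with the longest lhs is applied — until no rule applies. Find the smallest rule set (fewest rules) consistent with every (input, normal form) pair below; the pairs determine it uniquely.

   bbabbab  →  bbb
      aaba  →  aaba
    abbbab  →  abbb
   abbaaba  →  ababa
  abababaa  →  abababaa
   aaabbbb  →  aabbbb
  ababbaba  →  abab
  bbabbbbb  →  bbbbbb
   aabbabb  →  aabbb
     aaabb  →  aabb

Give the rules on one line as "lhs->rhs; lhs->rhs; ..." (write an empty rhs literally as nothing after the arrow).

aaa->aa; bba->b

  | bbabbab => bbbab => bbb
  | aaba
  | abbbab => abbb
  | abbaaba => ababa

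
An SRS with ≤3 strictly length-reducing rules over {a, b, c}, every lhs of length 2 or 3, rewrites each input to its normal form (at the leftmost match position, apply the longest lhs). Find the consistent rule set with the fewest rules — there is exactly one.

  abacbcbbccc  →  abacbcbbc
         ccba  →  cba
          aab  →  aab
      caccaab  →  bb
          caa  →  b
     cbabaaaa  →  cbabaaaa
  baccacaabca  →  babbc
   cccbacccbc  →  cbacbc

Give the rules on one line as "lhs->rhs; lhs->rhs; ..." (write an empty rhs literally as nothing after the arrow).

  | abacbcbbccc => abacbcbbcc => abacbcbbc
  | ccba => cba
  | aab
  | caccaab => cccaab => ccaab => caab => bb

ca->c; caa->b; cc->c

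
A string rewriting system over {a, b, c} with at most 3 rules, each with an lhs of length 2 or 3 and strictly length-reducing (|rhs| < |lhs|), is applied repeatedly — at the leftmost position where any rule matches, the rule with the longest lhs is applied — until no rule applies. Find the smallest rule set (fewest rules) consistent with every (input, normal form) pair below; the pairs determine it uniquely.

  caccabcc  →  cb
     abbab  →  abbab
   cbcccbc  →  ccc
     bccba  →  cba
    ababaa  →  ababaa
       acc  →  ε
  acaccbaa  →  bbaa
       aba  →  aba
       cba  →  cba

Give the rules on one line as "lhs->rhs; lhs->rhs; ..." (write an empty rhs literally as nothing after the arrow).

ac->b; bc->

  | caccabcc => cbcabcc => cabcc => cac => cb
  | abbab
  | cbcccbc => cccbc => ccc
  | bccba => cba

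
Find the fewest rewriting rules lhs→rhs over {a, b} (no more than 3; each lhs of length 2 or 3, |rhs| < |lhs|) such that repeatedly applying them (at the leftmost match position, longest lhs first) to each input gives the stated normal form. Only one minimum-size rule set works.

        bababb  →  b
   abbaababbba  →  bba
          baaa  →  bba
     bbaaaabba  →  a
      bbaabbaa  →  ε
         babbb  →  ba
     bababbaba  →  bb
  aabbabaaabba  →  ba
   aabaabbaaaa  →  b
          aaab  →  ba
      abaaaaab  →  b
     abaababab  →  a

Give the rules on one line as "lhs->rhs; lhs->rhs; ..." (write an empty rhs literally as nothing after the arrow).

aa->b; ab->a; bbb->

  | bababb => baabb => bbbb => b
  | abbaababbba => abaababbba => aaababbba => bababbba => baabbba => bbbbba => bba
  | baaa => bba
  | bbaaaabba => bbbaabba => aabba => bbba => a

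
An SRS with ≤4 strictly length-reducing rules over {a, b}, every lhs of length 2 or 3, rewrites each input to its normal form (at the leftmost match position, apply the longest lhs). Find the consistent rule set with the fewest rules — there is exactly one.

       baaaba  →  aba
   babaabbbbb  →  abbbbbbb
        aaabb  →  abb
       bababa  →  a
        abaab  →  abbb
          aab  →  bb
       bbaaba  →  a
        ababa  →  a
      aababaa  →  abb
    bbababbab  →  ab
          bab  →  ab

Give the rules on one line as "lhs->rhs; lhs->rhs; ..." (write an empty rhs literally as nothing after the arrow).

aa->b; bab->ab; bba->a

  | baaaba => bbaba => aba
  | babaabbbbb => abaabbbbb => abbbbbbb
  | aaabb => babb => abb
  | bababa => ababa => aaba => bba => a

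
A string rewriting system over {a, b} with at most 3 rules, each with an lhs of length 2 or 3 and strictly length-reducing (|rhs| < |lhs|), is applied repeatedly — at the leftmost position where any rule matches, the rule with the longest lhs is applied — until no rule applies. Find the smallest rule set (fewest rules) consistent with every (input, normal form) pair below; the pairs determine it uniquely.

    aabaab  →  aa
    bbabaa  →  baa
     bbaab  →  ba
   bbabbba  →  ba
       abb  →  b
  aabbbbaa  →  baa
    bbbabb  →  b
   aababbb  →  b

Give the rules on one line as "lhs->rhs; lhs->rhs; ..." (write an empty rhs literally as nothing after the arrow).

ab->; bb->b

  | aabaab => aaab => aa
  | bbabaa => babaa => baa
  | bbaab => baab => ba
  | bbabbba => babbba => bbba => bba => ba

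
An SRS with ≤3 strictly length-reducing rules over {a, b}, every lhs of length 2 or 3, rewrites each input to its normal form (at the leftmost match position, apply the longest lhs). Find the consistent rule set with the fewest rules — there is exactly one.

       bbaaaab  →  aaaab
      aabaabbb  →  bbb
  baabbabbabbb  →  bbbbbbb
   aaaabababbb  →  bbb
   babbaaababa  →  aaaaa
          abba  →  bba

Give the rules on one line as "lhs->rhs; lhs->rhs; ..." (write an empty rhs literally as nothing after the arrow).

  | bbaaaab => baaaab => aaaab
  | aabaabbb => aaaabbb => aaabbb => aabbb => abbb => bbb
  | baabbabbabbb => aabbabbabbb => abbabbabbb => bbabbabbb => bbbbabbb => bbbbbbb
  | aaaabababbb => aaaaababbb => aaaaaabbb => aaaaabbb => aaaabbb => aaabbb => aabbb => abbb => bbb

aba->aa; abb->bb; baa->aa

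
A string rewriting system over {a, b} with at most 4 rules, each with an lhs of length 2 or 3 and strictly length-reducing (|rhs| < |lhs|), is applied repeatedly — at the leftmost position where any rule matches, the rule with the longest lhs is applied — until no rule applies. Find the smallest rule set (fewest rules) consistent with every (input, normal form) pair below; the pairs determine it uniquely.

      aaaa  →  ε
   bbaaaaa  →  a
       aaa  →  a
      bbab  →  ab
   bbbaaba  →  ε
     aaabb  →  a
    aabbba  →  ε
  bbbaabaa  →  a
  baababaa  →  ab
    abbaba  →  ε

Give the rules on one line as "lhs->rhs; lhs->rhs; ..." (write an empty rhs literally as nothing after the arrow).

  | aaaa => aa => ε
  | bbaaaaa => aaaaa => aaa => a
  | aaa => a
  | bbab => ab

aa->; ba->; baa->ab; bb->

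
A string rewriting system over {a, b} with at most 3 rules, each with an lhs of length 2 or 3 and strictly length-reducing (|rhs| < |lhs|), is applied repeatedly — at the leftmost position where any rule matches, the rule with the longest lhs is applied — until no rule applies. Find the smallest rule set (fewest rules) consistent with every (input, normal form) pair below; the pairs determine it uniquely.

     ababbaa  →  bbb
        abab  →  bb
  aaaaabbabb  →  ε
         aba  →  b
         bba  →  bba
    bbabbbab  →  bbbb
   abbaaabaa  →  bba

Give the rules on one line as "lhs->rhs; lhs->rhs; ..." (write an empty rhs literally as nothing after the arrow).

  | ababbaa => bbbaa => bbb
  | abab => bb
  | aaaaabbabb => aaaababb => aaabbb => aabb => ab => ε
  | aba => b

ab->; aba->b; baa->b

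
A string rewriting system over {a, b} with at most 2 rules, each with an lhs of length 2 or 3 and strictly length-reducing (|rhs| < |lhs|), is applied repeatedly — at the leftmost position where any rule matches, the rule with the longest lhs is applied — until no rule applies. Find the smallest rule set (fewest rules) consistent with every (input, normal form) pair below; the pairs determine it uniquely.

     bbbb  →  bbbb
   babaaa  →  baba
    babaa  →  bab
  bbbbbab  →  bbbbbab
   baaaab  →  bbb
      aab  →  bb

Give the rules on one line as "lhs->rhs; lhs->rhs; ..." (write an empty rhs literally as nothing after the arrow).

  | bbbb
  | babaaa => baba
  | babaa => bab
  | bbbbbab

aa->; aab->bb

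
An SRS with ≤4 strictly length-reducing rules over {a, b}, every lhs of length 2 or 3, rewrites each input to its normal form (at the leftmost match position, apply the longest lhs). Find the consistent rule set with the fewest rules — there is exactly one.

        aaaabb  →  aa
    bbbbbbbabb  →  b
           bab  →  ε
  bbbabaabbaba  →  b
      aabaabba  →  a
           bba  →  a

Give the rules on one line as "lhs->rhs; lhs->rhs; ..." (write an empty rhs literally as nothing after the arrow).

ab->; aba->b; ba->a

  | aaaabb => aaab => aa
  | bbbbbbbabb => bbbbbbabb => bbbbbabb => bbbbabb => bbbabb => bbabb => babb => abb => b
  | bab => ab => ε
  | bbbabaabbaba => bbabaabbaba => babaabbaba => abaabbaba => babbaba => abbaba => baba => aba => b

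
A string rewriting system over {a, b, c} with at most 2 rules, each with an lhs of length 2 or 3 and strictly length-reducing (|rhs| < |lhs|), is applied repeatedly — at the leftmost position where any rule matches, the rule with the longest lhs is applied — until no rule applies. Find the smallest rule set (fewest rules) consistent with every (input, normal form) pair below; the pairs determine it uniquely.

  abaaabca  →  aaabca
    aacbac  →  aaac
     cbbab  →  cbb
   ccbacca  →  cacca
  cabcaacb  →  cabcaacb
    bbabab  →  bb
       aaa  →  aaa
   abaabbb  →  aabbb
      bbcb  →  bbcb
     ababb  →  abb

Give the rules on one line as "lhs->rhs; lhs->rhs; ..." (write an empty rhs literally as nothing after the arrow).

  | abaaabca => aaabca
  | aacbac => aaac
  | cbbab => cbb
  | ccbacca => cacca

ba->; cba->a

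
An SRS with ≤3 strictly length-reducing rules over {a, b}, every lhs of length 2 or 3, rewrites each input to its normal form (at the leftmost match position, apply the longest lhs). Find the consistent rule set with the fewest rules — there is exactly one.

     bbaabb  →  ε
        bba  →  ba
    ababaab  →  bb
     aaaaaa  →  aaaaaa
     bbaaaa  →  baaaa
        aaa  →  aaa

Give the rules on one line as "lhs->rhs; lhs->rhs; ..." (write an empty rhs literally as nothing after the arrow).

ab->b; bba->ba; bbb->

  | bbaabb => baabb => babb => bbb => ε
  | bba => ba
  | ababaab => babaab => bbaab => baab => bab => bb
  | aaaaaa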